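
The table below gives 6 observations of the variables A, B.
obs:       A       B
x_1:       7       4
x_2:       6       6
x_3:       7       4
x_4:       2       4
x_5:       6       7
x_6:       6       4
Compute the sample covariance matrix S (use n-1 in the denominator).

Step 1 — column means:
  mean(A) = (7 + 6 + 7 + 2 + 6 + 6) / 6 = 34/6 = 5.6667
  mean(B) = (4 + 6 + 4 + 4 + 7 + 4) / 6 = 29/6 = 4.8333

Step 2 — sample covariance S[i,j] = (1/(n-1)) · Σ_k (x_{k,i} - mean_i) · (x_{k,j} - mean_j), with n-1 = 5.
  S[A,A] = ((1.3333)·(1.3333) + (0.3333)·(0.3333) + (1.3333)·(1.3333) + (-3.6667)·(-3.6667) + (0.3333)·(0.3333) + (0.3333)·(0.3333)) / 5 = 17.3333/5 = 3.4667
  S[A,B] = ((1.3333)·(-0.8333) + (0.3333)·(1.1667) + (1.3333)·(-0.8333) + (-3.6667)·(-0.8333) + (0.3333)·(2.1667) + (0.3333)·(-0.8333)) / 5 = 1.6667/5 = 0.3333
  S[B,B] = ((-0.8333)·(-0.8333) + (1.1667)·(1.1667) + (-0.8333)·(-0.8333) + (-0.8333)·(-0.8333) + (2.1667)·(2.1667) + (-0.8333)·(-0.8333)) / 5 = 8.8333/5 = 1.7667

S is symmetric (S[j,i] = S[i,j]). Assembling:

S = [[3.4667, 0.3333],
 [0.3333, 1.7667]]


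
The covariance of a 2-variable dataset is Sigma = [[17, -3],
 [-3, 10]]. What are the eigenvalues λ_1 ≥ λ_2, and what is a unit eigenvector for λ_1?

Step 1 — characteristic polynomial of 2×2 Sigma:
  det(Sigma - λI) = λ² - trace · λ + det = 0.
  trace = 17 + 10 = 27, det = 17·10 - (-3)² = 161.
Step 2 — discriminant:
  Δ = trace² - 4·det = 729 - 644 = 85.
Step 3 — eigenvalues:
  λ = (trace ± √Δ)/2 = (27 ± 9.2195)/2,
  λ_1 = 18.1098,  λ_2 = 8.8902.

Step 4 — unit eigenvector for λ_1: solve (Sigma - λ_1 I)v = 0. First row:
  (17 - 18.1098)·v_x + (-3)·v_y = 0, i.e. (-1.1098)·v_x + (-3)·v_y = 0,
  so v ∝ (b, λ_1 - a) = (-3, 1.1098); multiply by -1 so the first entry is positive: u = (3, -1.1098).
  ||u|| = √((3)² + (-1.1098)²) = √(10.2316) ≈ 3.1987,
  v_1 = u/||u|| ≈ (0.9379, -0.3469) (||v_1|| = 1).

λ_1 = 18.1098,  λ_2 = 8.8902;  v_1 ≈ (0.9379, -0.3469)


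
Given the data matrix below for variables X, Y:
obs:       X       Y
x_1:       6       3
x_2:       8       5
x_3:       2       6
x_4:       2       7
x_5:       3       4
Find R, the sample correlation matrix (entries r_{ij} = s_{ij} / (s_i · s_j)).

Step 1 — column means:
  mean(X) = (6 + 8 + 2 + 2 + 3) / 5 = 21/5 = 4.2
  mean(Y) = (3 + 5 + 6 + 7 + 4) / 5 = 25/5 = 5

Step 2 — sample variances and covariances s[i,j] = (1/(n-1)) · Σ_k (x_{k,i} - mean_i) · (x_{k,j} - mean_j), with n-1 = 4:
  s[X,X] = ((1.8)·(1.8) + (3.8)·(3.8) + (-2.2)·(-2.2) + (-2.2)·(-2.2) + (-1.2)·(-1.2)) / 4 = 28.8/4 = 7.2
  s[X,Y] = ((1.8)·(-2) + (3.8)·(0) + (-2.2)·(1) + (-2.2)·(2) + (-1.2)·(-1)) / 4 = -9/4 = -2.25
  s[Y,Y] = ((-2)·(-2) + (0)·(0) + (1)·(1) + (2)·(2) + (-1)·(-1)) / 4 = 10/4 = 2.5
  Sample standard deviations s_i = √(s[i,i]):
  s(X) = √(7.2) = 2.6833
  s(Y) = √(2.5) = 1.5811

Step 3 — r_{ij} = s_{ij} / (s_i · s_j):
  r[X,X] = 1 (diagonal).
  r[X,Y] = -2.25 / (2.6833 · 1.5811) = -2.25 / 4.2426 = -0.5303
  r[Y,Y] = 1 (diagonal).

R is symmetric with unit diagonal. Assembling:

R = [[1, -0.5303],
 [-0.5303, 1]]


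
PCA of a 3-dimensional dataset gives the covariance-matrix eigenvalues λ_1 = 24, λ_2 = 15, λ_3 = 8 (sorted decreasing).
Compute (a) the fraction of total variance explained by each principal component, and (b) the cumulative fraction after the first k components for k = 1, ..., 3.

Step 1 — total variance = trace(Sigma) = Σ λ_i = 24 + 15 + 8 = 47.

Step 2 — fraction explained by component i = λ_i / Σ λ:
  PC1: 24/47 = 0.5106
  PC2: 15/47 = 0.3191
  PC3: 8/47 = 0.1702

Step 3 — cumulative fraction after k components = (λ_1 + ... + λ_k) / Σ λ:
  k = 1: 24/47 = 0.5106
  k = 2: (24 + 15)/47 = 39/47 = 0.8298
  k = 3: (24 + 15 + 8)/47 = 47/47 = 1

Summary (fraction, with percent):

explained: PC1 0.5106 (51.06%), PC2 0.3191 (31.91%), PC3 0.1702 (17.02%);  cumulative: 0.5106, 0.8298, 1


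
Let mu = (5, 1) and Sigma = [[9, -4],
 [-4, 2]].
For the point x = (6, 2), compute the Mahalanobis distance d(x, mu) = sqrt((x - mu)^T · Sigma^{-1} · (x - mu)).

Step 1 — centre the observation: (x - mu) = (1, 1).

Step 2 — invert Sigma. det(Sigma) = 9·2 - (-4)² = 2.
  Sigma^{-1} = (1/det) · [[d, -b], [-b, a]] = [[1, 2],
 [2, 4.5]].

Step 3 — form the quadratic (x - mu)^T · Sigma^{-1} · (x - mu):
  Sigma^{-1} · (x - mu) = (3, 6.5).
  (x - mu)^T · [Sigma^{-1} · (x - mu)] = (1)·(3) + (1)·(6.5) = 9.5.

Step 4 — take square root: d = √(9.5) ≈ 3.0822.

d(x, mu) = √(9.5) ≈ 3.0822


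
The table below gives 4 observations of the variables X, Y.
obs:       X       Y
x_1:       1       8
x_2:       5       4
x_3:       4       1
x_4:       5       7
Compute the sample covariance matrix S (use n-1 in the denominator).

Step 1 — column means:
  mean(X) = (1 + 5 + 4 + 5) / 4 = 15/4 = 3.75
  mean(Y) = (8 + 4 + 1 + 7) / 4 = 20/4 = 5

Step 2 — sample covariance S[i,j] = (1/(n-1)) · Σ_k (x_{k,i} - mean_i) · (x_{k,j} - mean_j), with n-1 = 3.
  S[X,X] = ((-2.75)·(-2.75) + (1.25)·(1.25) + (0.25)·(0.25) + (1.25)·(1.25)) / 3 = 10.75/3 = 3.5833
  S[X,Y] = ((-2.75)·(3) + (1.25)·(-1) + (0.25)·(-4) + (1.25)·(2)) / 3 = -8/3 = -2.6667
  S[Y,Y] = ((3)·(3) + (-1)·(-1) + (-4)·(-4) + (2)·(2)) / 3 = 30/3 = 10

S is symmetric (S[j,i] = S[i,j]). Assembling:

S = [[3.5833, -2.6667],
 [-2.6667, 10]]


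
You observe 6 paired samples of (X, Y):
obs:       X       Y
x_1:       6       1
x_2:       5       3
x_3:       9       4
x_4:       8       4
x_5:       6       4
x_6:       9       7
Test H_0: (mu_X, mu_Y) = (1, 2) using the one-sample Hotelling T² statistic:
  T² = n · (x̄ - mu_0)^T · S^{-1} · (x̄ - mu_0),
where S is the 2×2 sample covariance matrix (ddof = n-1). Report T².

Step 1 — sample mean vector:
  mean(X) = (6 + 5 + 9 + 8 + 6 + 9) / 6 = 43/6 = 7.1667
  mean(Y) = (1 + 3 + 4 + 4 + 4 + 7) / 6 = 23/6 = 3.8333
  x̄ = (7.1667, 3.8333),  deviation x̄ - mu_0 = (7.1667, 3.8333) - (1, 2) = (6.1667, 1.8333).

Step 2 — sample covariance matrix, S[i,j] = (1/(n-1)) · Σ_k (x_{k,i} - mean_i) · (x_{k,j} - mean_j), divisor n-1 = 5:
  S[X,X] = ((-1.1667)·(-1.1667) + (-2.1667)·(-2.1667) + (1.8333)·(1.8333) + (0.8333)·(0.8333) + (-1.1667)·(-1.1667) + (1.8333)·(1.8333)) / 5 = 14.8333/5 = 2.9667
  S[X,Y] = ((-1.1667)·(-2.8333) + (-2.1667)·(-0.8333) + (1.8333)·(0.1667) + (0.8333)·(0.1667) + (-1.1667)·(0.1667) + (1.8333)·(3.1667)) / 5 = 11.1667/5 = 2.2333
  S[Y,Y] = ((-2.8333)·(-2.8333) + (-0.8333)·(-0.8333) + (0.1667)·(0.1667) + (0.1667)·(0.1667) + (0.1667)·(0.1667) + (3.1667)·(3.1667)) / 5 = 18.8333/5 = 3.7667
  S = [[2.9667, 2.2333],
 [2.2333, 3.7667]].

Step 3 — invert S. det(S) = 2.9667·3.7667 - (2.2333)² = 6.1867.
  S^{-1} = (1/det) · [[d, -b], [-b, a]] = [[0.6088, -0.361],
 [-0.361, 0.4795]].

Step 4 — quadratic form (x̄ - mu_0)^T · S^{-1} · (x̄ - mu_0):
  S^{-1} · (x̄ - mu_0) = (3.0927, -1.347),
  (x̄ - mu_0)^T · [...] = (6.1667)·(3.0927) + (1.8333)·(-1.347) = 16.602.

Step 5 — scale by n: T² = 6 · 16.602 = 99.6121.

T² ≈ 99.6121


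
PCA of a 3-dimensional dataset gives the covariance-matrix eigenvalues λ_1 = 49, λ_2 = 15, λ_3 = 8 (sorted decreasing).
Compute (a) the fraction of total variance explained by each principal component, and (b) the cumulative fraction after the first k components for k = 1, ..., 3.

Step 1 — total variance = trace(Sigma) = Σ λ_i = 49 + 15 + 8 = 72.

Step 2 — fraction explained by component i = λ_i / Σ λ:
  PC1: 49/72 = 0.6806
  PC2: 15/72 = 0.2083
  PC3: 8/72 = 0.1111

Step 3 — cumulative fraction after k components = (λ_1 + ... + λ_k) / Σ λ:
  k = 1: 49/72 = 0.6806
  k = 2: (49 + 15)/72 = 64/72 = 0.8889
  k = 3: (49 + 15 + 8)/72 = 72/72 = 1

Summary (fraction, with percent):

explained: PC1 0.6806 (68.06%), PC2 0.2083 (20.83%), PC3 0.1111 (11.11%);  cumulative: 0.6806, 0.8889, 1


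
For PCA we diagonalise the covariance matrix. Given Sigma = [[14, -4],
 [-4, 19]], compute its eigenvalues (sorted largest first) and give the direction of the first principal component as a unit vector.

Step 1 — characteristic polynomial of 2×2 Sigma:
  det(Sigma - λI) = λ² - trace · λ + det = 0.
  trace = 14 + 19 = 33, det = 14·19 - (-4)² = 250.
Step 2 — discriminant:
  Δ = trace² - 4·det = 1089 - 1000 = 89.
Step 3 — eigenvalues:
  λ = (trace ± √Δ)/2 = (33 ± 9.434)/2,
  λ_1 = 21.217,  λ_2 = 11.783.

Step 4 — unit eigenvector for λ_1: solve (Sigma - λ_1 I)v = 0. First row:
  (14 - 21.217)·v_x + (-4)·v_y = 0, i.e. (-7.217)·v_x + (-4)·v_y = 0,
  so v ∝ (b, λ_1 - a) = (-4, 7.217); multiply by -1 so the first entry is positive: u = (4, -7.217).
  ||u|| = √((4)² + (-7.217)²) = √(68.085) ≈ 8.2514,
  v_1 = u/||u|| ≈ (0.4848, -0.8746) (||v_1|| = 1).

λ_1 = 21.217,  λ_2 = 11.783;  v_1 ≈ (0.4848, -0.8746)


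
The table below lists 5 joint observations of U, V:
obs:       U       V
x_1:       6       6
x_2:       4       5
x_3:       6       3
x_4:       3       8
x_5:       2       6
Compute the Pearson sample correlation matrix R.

Step 1 — column means:
  mean(U) = (6 + 4 + 6 + 3 + 2) / 5 = 21/5 = 4.2
  mean(V) = (6 + 5 + 3 + 8 + 6) / 5 = 28/5 = 5.6

Step 2 — sample variances and covariances s[i,j] = (1/(n-1)) · Σ_k (x_{k,i} - mean_i) · (x_{k,j} - mean_j), with n-1 = 4:
  s[U,U] = ((1.8)·(1.8) + (-0.2)·(-0.2) + (1.8)·(1.8) + (-1.2)·(-1.2) + (-2.2)·(-2.2)) / 4 = 12.8/4 = 3.2
  s[U,V] = ((1.8)·(0.4) + (-0.2)·(-0.6) + (1.8)·(-2.6) + (-1.2)·(2.4) + (-2.2)·(0.4)) / 4 = -7.6/4 = -1.9
  s[V,V] = ((0.4)·(0.4) + (-0.6)·(-0.6) + (-2.6)·(-2.6) + (2.4)·(2.4) + (0.4)·(0.4)) / 4 = 13.2/4 = 3.3
  Sample standard deviations s_i = √(s[i,i]):
  s(U) = √(3.2) = 1.7889
  s(V) = √(3.3) = 1.8166

Step 3 — r_{ij} = s_{ij} / (s_i · s_j):
  r[U,U] = 1 (diagonal).
  r[U,V] = -1.9 / (1.7889 · 1.8166) = -1.9 / 3.2496 = -0.5847
  r[V,V] = 1 (diagonal).

R is symmetric with unit diagonal. Assembling:

R = [[1, -0.5847],
 [-0.5847, 1]]


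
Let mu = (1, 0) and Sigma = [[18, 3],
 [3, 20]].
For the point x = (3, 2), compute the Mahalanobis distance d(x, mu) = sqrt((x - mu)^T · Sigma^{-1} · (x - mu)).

Step 1 — centre the observation: (x - mu) = (2, 2).

Step 2 — invert Sigma. det(Sigma) = 18·20 - (3)² = 351.
  Sigma^{-1} = (1/det) · [[d, -b], [-b, a]] = [[0.057, -0.0085],
 [-0.0085, 0.0513]].

Step 3 — form the quadratic (x - mu)^T · Sigma^{-1} · (x - mu):
  Sigma^{-1} · (x - mu) = (0.0969, 0.0855).
  (x - mu)^T · [Sigma^{-1} · (x - mu)] = (2)·(0.0969) + (2)·(0.0855) = 0.3647.

Step 4 — take square root: d = √(0.3647) ≈ 0.6039.

d(x, mu) = √(0.3647) ≈ 0.6039


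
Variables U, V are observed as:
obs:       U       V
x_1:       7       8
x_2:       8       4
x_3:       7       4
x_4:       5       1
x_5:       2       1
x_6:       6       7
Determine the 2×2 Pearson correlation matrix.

Step 1 — column means:
  mean(U) = (7 + 8 + 7 + 5 + 2 + 6) / 6 = 35/6 = 5.8333
  mean(V) = (8 + 4 + 4 + 1 + 1 + 7) / 6 = 25/6 = 4.1667

Step 2 — sample variances and covariances s[i,j] = (1/(n-1)) · Σ_k (x_{k,i} - mean_i) · (x_{k,j} - mean_j), with n-1 = 5:
  s[U,U] = ((1.1667)·(1.1667) + (2.1667)·(2.1667) + (1.1667)·(1.1667) + (-0.8333)·(-0.8333) + (-3.8333)·(-3.8333) + (0.1667)·(0.1667)) / 5 = 22.8333/5 = 4.5667
  s[U,V] = ((1.1667)·(3.8333) + (2.1667)·(-0.1667) + (1.1667)·(-0.1667) + (-0.8333)·(-3.1667) + (-3.8333)·(-3.1667) + (0.1667)·(2.8333)) / 5 = 19.1667/5 = 3.8333
  s[V,V] = ((3.8333)·(3.8333) + (-0.1667)·(-0.1667) + (-0.1667)·(-0.1667) + (-3.1667)·(-3.1667) + (-3.1667)·(-3.1667) + (2.8333)·(2.8333)) / 5 = 42.8333/5 = 8.5667
  Sample standard deviations s_i = √(s[i,i]):
  s(U) = √(4.5667) = 2.137
  s(V) = √(8.5667) = 2.9269

Step 3 — r_{ij} = s_{ij} / (s_i · s_j):
  r[U,U] = 1 (diagonal).
  r[U,V] = 3.8333 / (2.137 · 2.9269) = 3.8333 / 6.2547 = 0.6129
  r[V,V] = 1 (diagonal).

R is symmetric with unit diagonal. Assembling:

R = [[1, 0.6129],
 [0.6129, 1]]


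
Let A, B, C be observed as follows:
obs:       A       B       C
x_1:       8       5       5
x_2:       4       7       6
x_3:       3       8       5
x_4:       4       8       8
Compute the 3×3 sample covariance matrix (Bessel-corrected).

Step 1 — column means:
  mean(A) = (8 + 4 + 3 + 4) / 4 = 19/4 = 4.75
  mean(B) = (5 + 7 + 8 + 8) / 4 = 28/4 = 7
  mean(C) = (5 + 6 + 5 + 8) / 4 = 24/4 = 6

Step 2 — sample covariance S[i,j] = (1/(n-1)) · Σ_k (x_{k,i} - mean_i) · (x_{k,j} - mean_j), with n-1 = 3.
  S[A,A] = ((3.25)·(3.25) + (-0.75)·(-0.75) + (-1.75)·(-1.75) + (-0.75)·(-0.75)) / 3 = 14.75/3 = 4.9167
  S[A,B] = ((3.25)·(-2) + (-0.75)·(0) + (-1.75)·(1) + (-0.75)·(1)) / 3 = -9/3 = -3
  S[A,C] = ((3.25)·(-1) + (-0.75)·(0) + (-1.75)·(-1) + (-0.75)·(2)) / 3 = -3/3 = -1
  S[B,B] = ((-2)·(-2) + (0)·(0) + (1)·(1) + (1)·(1)) / 3 = 6/3 = 2
  S[B,C] = ((-2)·(-1) + (0)·(0) + (1)·(-1) + (1)·(2)) / 3 = 3/3 = 1
  S[C,C] = ((-1)·(-1) + (0)·(0) + (-1)·(-1) + (2)·(2)) / 3 = 6/3 = 2

S is symmetric (S[j,i] = S[i,j]). Assembling:

S = [[4.9167, -3, -1],
 [-3, 2, 1],
 [-1, 1, 2]]


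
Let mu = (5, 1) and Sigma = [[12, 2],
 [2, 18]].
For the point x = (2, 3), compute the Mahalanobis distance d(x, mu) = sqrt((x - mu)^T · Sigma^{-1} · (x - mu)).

Step 1 — centre the observation: (x - mu) = (-3, 2).

Step 2 — invert Sigma. det(Sigma) = 12·18 - (2)² = 212.
  Sigma^{-1} = (1/det) · [[d, -b], [-b, a]] = [[0.0849, -0.0094],
 [-0.0094, 0.0566]].

Step 3 — form the quadratic (x - mu)^T · Sigma^{-1} · (x - mu):
  Sigma^{-1} · (x - mu) = (-0.2736, 0.1415).
  (x - mu)^T · [Sigma^{-1} · (x - mu)] = (-3)·(-0.2736) + (2)·(0.1415) = 1.1038.

Step 4 — take square root: d = √(1.1038) ≈ 1.0506.

d(x, mu) = √(1.1038) ≈ 1.0506


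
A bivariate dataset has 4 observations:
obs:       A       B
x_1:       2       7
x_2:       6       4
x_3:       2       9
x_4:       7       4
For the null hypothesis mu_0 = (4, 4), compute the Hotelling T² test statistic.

Step 1 — sample mean vector:
  mean(A) = (2 + 6 + 2 + 7) / 4 = 17/4 = 4.25
  mean(B) = (7 + 4 + 9 + 4) / 4 = 24/4 = 6
  x̄ = (4.25, 6),  deviation x̄ - mu_0 = (4.25, 6) - (4, 4) = (0.25, 2).

Step 2 — sample covariance matrix, S[i,j] = (1/(n-1)) · Σ_k (x_{k,i} - mean_i) · (x_{k,j} - mean_j), divisor n-1 = 3:
  S[A,A] = ((-2.25)·(-2.25) + (1.75)·(1.75) + (-2.25)·(-2.25) + (2.75)·(2.75)) / 3 = 20.75/3 = 6.9167
  S[A,B] = ((-2.25)·(1) + (1.75)·(-2) + (-2.25)·(3) + (2.75)·(-2)) / 3 = -18/3 = -6
  S[B,B] = ((1)·(1) + (-2)·(-2) + (3)·(3) + (-2)·(-2)) / 3 = 18/3 = 6
  S = [[6.9167, -6],
 [-6, 6]].

Step 3 — invert S. det(S) = 6.9167·6 - (-6)² = 5.5.
  S^{-1} = (1/det) · [[d, -b], [-b, a]] = [[1.0909, 1.0909],
 [1.0909, 1.2576]].

Step 4 — quadratic form (x̄ - mu_0)^T · S^{-1} · (x̄ - mu_0):
  S^{-1} · (x̄ - mu_0) = (2.4545, 2.7879),
  (x̄ - mu_0)^T · [...] = (0.25)·(2.4545) + (2)·(2.7879) = 6.1894.

Step 5 — scale by n: T² = 4 · 6.1894 = 24.7576.

T² ≈ 24.7576


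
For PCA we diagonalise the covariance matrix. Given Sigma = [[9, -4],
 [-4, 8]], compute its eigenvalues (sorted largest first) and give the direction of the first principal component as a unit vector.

Step 1 — characteristic polynomial of 2×2 Sigma:
  det(Sigma - λI) = λ² - trace · λ + det = 0.
  trace = 9 + 8 = 17, det = 9·8 - (-4)² = 56.
Step 2 — discriminant:
  Δ = trace² - 4·det = 289 - 224 = 65.
Step 3 — eigenvalues:
  λ = (trace ± √Δ)/2 = (17 ± 8.0623)/2,
  λ_1 = 12.5311,  λ_2 = 4.4689.

Step 4 — unit eigenvector for λ_1: solve (Sigma - λ_1 I)v = 0. First row:
  (9 - 12.5311)·v_x + (-4)·v_y = 0, i.e. (-3.5311)·v_x + (-4)·v_y = 0,
  so v ∝ (b, λ_1 - a) = (-4, 3.5311); multiply by -1 so the first entry is positive: u = (4, -3.5311).
  ||u|| = √((4)² + (-3.5311)²) = √(28.4689) ≈ 5.3356,
  v_1 = u/||u|| ≈ (0.7497, -0.6618) (||v_1|| = 1).

λ_1 = 12.5311,  λ_2 = 4.4689;  v_1 ≈ (0.7497, -0.6618)


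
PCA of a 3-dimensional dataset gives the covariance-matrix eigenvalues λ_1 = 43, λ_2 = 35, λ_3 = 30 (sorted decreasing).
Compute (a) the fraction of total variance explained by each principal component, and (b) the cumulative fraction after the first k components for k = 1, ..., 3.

Step 1 — total variance = trace(Sigma) = Σ λ_i = 43 + 35 + 30 = 108.

Step 2 — fraction explained by component i = λ_i / Σ λ:
  PC1: 43/108 = 0.3981
  PC2: 35/108 = 0.3241
  PC3: 30/108 = 0.2778

Step 3 — cumulative fraction after k components = (λ_1 + ... + λ_k) / Σ λ:
  k = 1: 43/108 = 0.3981
  k = 2: (43 + 35)/108 = 78/108 = 0.7222
  k = 3: (43 + 35 + 30)/108 = 108/108 = 1

Summary (fraction, with percent):

explained: PC1 0.3981 (39.81%), PC2 0.3241 (32.41%), PC3 0.2778 (27.78%);  cumulative: 0.3981, 0.7222, 1


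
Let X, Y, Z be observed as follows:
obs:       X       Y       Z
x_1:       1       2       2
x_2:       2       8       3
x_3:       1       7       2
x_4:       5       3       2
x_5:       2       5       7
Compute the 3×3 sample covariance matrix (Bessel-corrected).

Step 1 — column means:
  mean(X) = (1 + 2 + 1 + 5 + 2) / 5 = 11/5 = 2.2
  mean(Y) = (2 + 8 + 7 + 3 + 5) / 5 = 25/5 = 5
  mean(Z) = (2 + 3 + 2 + 2 + 7) / 5 = 16/5 = 3.2

Step 2 — sample covariance S[i,j] = (1/(n-1)) · Σ_k (x_{k,i} - mean_i) · (x_{k,j} - mean_j), with n-1 = 4.
  S[X,X] = ((-1.2)·(-1.2) + (-0.2)·(-0.2) + (-1.2)·(-1.2) + (2.8)·(2.8) + (-0.2)·(-0.2)) / 4 = 10.8/4 = 2.7
  S[X,Y] = ((-1.2)·(-3) + (-0.2)·(3) + (-1.2)·(2) + (2.8)·(-2) + (-0.2)·(0)) / 4 = -5/4 = -1.25
  S[X,Z] = ((-1.2)·(-1.2) + (-0.2)·(-0.2) + (-1.2)·(-1.2) + (2.8)·(-1.2) + (-0.2)·(3.8)) / 4 = -1.2/4 = -0.3
  S[Y,Y] = ((-3)·(-3) + (3)·(3) + (2)·(2) + (-2)·(-2) + (0)·(0)) / 4 = 26/4 = 6.5
  S[Y,Z] = ((-3)·(-1.2) + (3)·(-0.2) + (2)·(-1.2) + (-2)·(-1.2) + (0)·(3.8)) / 4 = 3/4 = 0.75
  S[Z,Z] = ((-1.2)·(-1.2) + (-0.2)·(-0.2) + (-1.2)·(-1.2) + (-1.2)·(-1.2) + (3.8)·(3.8)) / 4 = 18.8/4 = 4.7

S is symmetric (S[j,i] = S[i,j]). Assembling:

S = [[2.7, -1.25, -0.3],
 [-1.25, 6.5, 0.75],
 [-0.3, 0.75, 4.7]]


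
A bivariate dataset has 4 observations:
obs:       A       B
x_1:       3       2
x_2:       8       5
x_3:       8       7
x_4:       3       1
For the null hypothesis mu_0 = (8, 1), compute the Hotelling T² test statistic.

Step 1 — sample mean vector:
  mean(A) = (3 + 8 + 8 + 3) / 4 = 22/4 = 5.5
  mean(B) = (2 + 5 + 7 + 1) / 4 = 15/4 = 3.75
  x̄ = (5.5, 3.75),  deviation x̄ - mu_0 = (5.5, 3.75) - (8, 1) = (-2.5, 2.75).

Step 2 — sample covariance matrix, S[i,j] = (1/(n-1)) · Σ_k (x_{k,i} - mean_i) · (x_{k,j} - mean_j), divisor n-1 = 3:
  S[A,A] = ((-2.5)·(-2.5) + (2.5)·(2.5) + (2.5)·(2.5) + (-2.5)·(-2.5)) / 3 = 25/3 = 8.3333
  S[A,B] = ((-2.5)·(-1.75) + (2.5)·(1.25) + (2.5)·(3.25) + (-2.5)·(-2.75)) / 3 = 22.5/3 = 7.5
  S[B,B] = ((-1.75)·(-1.75) + (1.25)·(1.25) + (3.25)·(3.25) + (-2.75)·(-2.75)) / 3 = 22.75/3 = 7.5833
  S = [[8.3333, 7.5],
 [7.5, 7.5833]].

Step 3 — invert S. det(S) = 8.3333·7.5833 - (7.5)² = 6.9444.
  S^{-1} = (1/det) · [[d, -b], [-b, a]] = [[1.092, -1.08],
 [-1.08, 1.2]].

Step 4 — quadratic form (x̄ - mu_0)^T · S^{-1} · (x̄ - mu_0):
  S^{-1} · (x̄ - mu_0) = (-5.7, 6),
  (x̄ - mu_0)^T · [...] = (-2.5)·(-5.7) + (2.75)·(6) = 30.75.

Step 5 — scale by n: T² = 4 · 30.75 = 123.

T² ≈ 123


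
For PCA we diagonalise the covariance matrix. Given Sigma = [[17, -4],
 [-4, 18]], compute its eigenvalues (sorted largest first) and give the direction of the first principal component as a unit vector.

Step 1 — characteristic polynomial of 2×2 Sigma:
  det(Sigma - λI) = λ² - trace · λ + det = 0.
  trace = 17 + 18 = 35, det = 17·18 - (-4)² = 290.
Step 2 — discriminant:
  Δ = trace² - 4·det = 1225 - 1160 = 65.
Step 3 — eigenvalues:
  λ = (trace ± √Δ)/2 = (35 ± 8.0623)/2,
  λ_1 = 21.5311,  λ_2 = 13.4689.

Step 4 — unit eigenvector for λ_1: solve (Sigma - λ_1 I)v = 0. First row:
  (17 - 21.5311)·v_x + (-4)·v_y = 0, i.e. (-4.5311)·v_x + (-4)·v_y = 0,
  so v ∝ (b, λ_1 - a) = (-4, 4.5311); multiply by -1 so the first entry is positive: u = (4, -4.5311).
  ||u|| = √((4)² + (-4.5311)²) = √(36.5311) ≈ 6.0441,
  v_1 = u/||u|| ≈ (0.6618, -0.7497) (||v_1|| = 1).

λ_1 = 21.5311,  λ_2 = 13.4689;  v_1 ≈ (0.6618, -0.7497)


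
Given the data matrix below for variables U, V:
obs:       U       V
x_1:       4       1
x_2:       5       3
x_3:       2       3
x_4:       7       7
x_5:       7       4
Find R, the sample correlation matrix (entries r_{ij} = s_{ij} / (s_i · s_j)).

Step 1 — column means:
  mean(U) = (4 + 5 + 2 + 7 + 7) / 5 = 25/5 = 5
  mean(V) = (1 + 3 + 3 + 7 + 4) / 5 = 18/5 = 3.6

Step 2 — sample variances and covariances s[i,j] = (1/(n-1)) · Σ_k (x_{k,i} - mean_i) · (x_{k,j} - mean_j), with n-1 = 4:
  s[U,U] = ((-1)·(-1) + (0)·(0) + (-3)·(-3) + (2)·(2) + (2)·(2)) / 4 = 18/4 = 4.5
  s[U,V] = ((-1)·(-2.6) + (0)·(-0.6) + (-3)·(-0.6) + (2)·(3.4) + (2)·(0.4)) / 4 = 12/4 = 3
  s[V,V] = ((-2.6)·(-2.6) + (-0.6)·(-0.6) + (-0.6)·(-0.6) + (3.4)·(3.4) + (0.4)·(0.4)) / 4 = 19.2/4 = 4.8
  Sample standard deviations s_i = √(s[i,i]):
  s(U) = √(4.5) = 2.1213
  s(V) = √(4.8) = 2.1909

Step 3 — r_{ij} = s_{ij} / (s_i · s_j):
  r[U,U] = 1 (diagonal).
  r[U,V] = 3 / (2.1213 · 2.1909) = 3 / 4.6476 = 0.6455
  r[V,V] = 1 (diagonal).

R is symmetric with unit diagonal. Assembling:

R = [[1, 0.6455],
 [0.6455, 1]]


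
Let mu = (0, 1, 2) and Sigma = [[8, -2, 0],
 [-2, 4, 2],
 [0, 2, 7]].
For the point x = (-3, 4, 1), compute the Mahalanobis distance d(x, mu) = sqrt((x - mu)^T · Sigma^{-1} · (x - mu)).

Step 1 — centre the observation: (x - mu) = (-3, 3, -1).

Step 2 — invert Sigma (cofactor / det for 3×3, or solve directly):
  Sigma^{-1} = [[0.1463, 0.0854, -0.0244],
 [0.0854, 0.3415, -0.0976],
 [-0.0244, -0.0976, 0.1707]].

Step 3 — form the quadratic (x - mu)^T · Sigma^{-1} · (x - mu):
  Sigma^{-1} · (x - mu) = (-0.1585, 0.8659, -0.3902).
  (x - mu)^T · [Sigma^{-1} · (x - mu)] = (-3)·(-0.1585) + (3)·(0.8659) + (-1)·(-0.3902) = 3.4634.

Step 4 — take square root: d = √(3.4634) ≈ 1.861.

d(x, mu) = √(3.4634) ≈ 1.861


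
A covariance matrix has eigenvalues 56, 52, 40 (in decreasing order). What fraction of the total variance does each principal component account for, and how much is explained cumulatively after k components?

Step 1 — total variance = trace(Sigma) = Σ λ_i = 56 + 52 + 40 = 148.

Step 2 — fraction explained by component i = λ_i / Σ λ:
  PC1: 56/148 = 0.3784
  PC2: 52/148 = 0.3514
  PC3: 40/148 = 0.2703

Step 3 — cumulative fraction after k components = (λ_1 + ... + λ_k) / Σ λ:
  k = 1: 56/148 = 0.3784
  k = 2: (56 + 52)/148 = 108/148 = 0.7297
  k = 3: (56 + 52 + 40)/148 = 148/148 = 1

Summary (fraction, with percent):

explained: PC1 0.3784 (37.84%), PC2 0.3514 (35.14%), PC3 0.2703 (27.03%);  cumulative: 0.3784, 0.7297, 1


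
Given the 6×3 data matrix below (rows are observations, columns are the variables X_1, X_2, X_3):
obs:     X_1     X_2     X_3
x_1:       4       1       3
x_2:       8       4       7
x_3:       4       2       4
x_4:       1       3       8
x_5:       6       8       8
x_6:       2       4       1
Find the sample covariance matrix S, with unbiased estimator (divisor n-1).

Step 1 — column means:
  mean(X_1) = (4 + 8 + 4 + 1 + 6 + 2) / 6 = 25/6 = 4.1667
  mean(X_2) = (1 + 4 + 2 + 3 + 8 + 4) / 6 = 22/6 = 3.6667
  mean(X_3) = (3 + 7 + 4 + 8 + 8 + 1) / 6 = 31/6 = 5.1667

Step 2 — sample covariance S[i,j] = (1/(n-1)) · Σ_k (x_{k,i} - mean_i) · (x_{k,j} - mean_j), with n-1 = 5.
  S[X_1,X_1] = ((-0.1667)·(-0.1667) + (3.8333)·(3.8333) + (-0.1667)·(-0.1667) + (-3.1667)·(-3.1667) + (1.8333)·(1.8333) + (-2.1667)·(-2.1667)) / 5 = 32.8333/5 = 6.5667
  S[X_1,X_2] = ((-0.1667)·(-2.6667) + (3.8333)·(0.3333) + (-0.1667)·(-1.6667) + (-3.1667)·(-0.6667) + (1.8333)·(4.3333) + (-2.1667)·(0.3333)) / 5 = 11.3333/5 = 2.2667
  S[X_1,X_3] = ((-0.1667)·(-2.1667) + (3.8333)·(1.8333) + (-0.1667)·(-1.1667) + (-3.1667)·(2.8333) + (1.8333)·(2.8333) + (-2.1667)·(-4.1667)) / 5 = 12.8333/5 = 2.5667
  S[X_2,X_2] = ((-2.6667)·(-2.6667) + (0.3333)·(0.3333) + (-1.6667)·(-1.6667) + (-0.6667)·(-0.6667) + (4.3333)·(4.3333) + (0.3333)·(0.3333)) / 5 = 29.3333/5 = 5.8667
  S[X_2,X_3] = ((-2.6667)·(-2.1667) + (0.3333)·(1.8333) + (-1.6667)·(-1.1667) + (-0.6667)·(2.8333) + (4.3333)·(2.8333) + (0.3333)·(-4.1667)) / 5 = 17.3333/5 = 3.4667
  S[X_3,X_3] = ((-2.1667)·(-2.1667) + (1.8333)·(1.8333) + (-1.1667)·(-1.1667) + (2.8333)·(2.8333) + (2.8333)·(2.8333) + (-4.1667)·(-4.1667)) / 5 = 42.8333/5 = 8.5667

S is symmetric (S[j,i] = S[i,j]). Assembling:

S = [[6.5667, 2.2667, 2.5667],
 [2.2667, 5.8667, 3.4667],
 [2.5667, 3.4667, 8.5667]]


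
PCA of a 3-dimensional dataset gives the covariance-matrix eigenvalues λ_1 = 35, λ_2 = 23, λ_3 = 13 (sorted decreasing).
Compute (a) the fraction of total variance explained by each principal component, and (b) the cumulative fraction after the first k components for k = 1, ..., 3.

Step 1 — total variance = trace(Sigma) = Σ λ_i = 35 + 23 + 13 = 71.

Step 2 — fraction explained by component i = λ_i / Σ λ:
  PC1: 35/71 = 0.493
  PC2: 23/71 = 0.3239
  PC3: 13/71 = 0.1831

Step 3 — cumulative fraction after k components = (λ_1 + ... + λ_k) / Σ λ:
  k = 1: 35/71 = 0.493
  k = 2: (35 + 23)/71 = 58/71 = 0.8169
  k = 3: (35 + 23 + 13)/71 = 71/71 = 1

Summary (fraction, with percent):

explained: PC1 0.493 (49.3%), PC2 0.3239 (32.39%), PC3 0.1831 (18.31%);  cumulative: 0.493, 0.8169, 1


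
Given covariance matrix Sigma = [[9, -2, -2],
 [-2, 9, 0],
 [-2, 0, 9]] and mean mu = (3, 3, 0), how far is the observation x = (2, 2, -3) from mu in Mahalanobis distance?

Step 1 — centre the observation: (x - mu) = (-1, -1, -3).

Step 2 — invert Sigma (cofactor / det for 3×3, or solve directly):
  Sigma^{-1} = [[0.1233, 0.0274, 0.0274],
 [0.0274, 0.1172, 0.0061],
 [0.0274, 0.0061, 0.1172]].

Step 3 — form the quadratic (x - mu)^T · Sigma^{-1} · (x - mu):
  Sigma^{-1} · (x - mu) = (-0.2329, -0.1629, -0.3851).
  (x - mu)^T · [Sigma^{-1} · (x - mu)] = (-1)·(-0.2329) + (-1)·(-0.1629) + (-3)·(-0.3851) = 1.551.

Step 4 — take square root: d = √(1.551) ≈ 1.2454.

d(x, mu) = √(1.551) ≈ 1.2454


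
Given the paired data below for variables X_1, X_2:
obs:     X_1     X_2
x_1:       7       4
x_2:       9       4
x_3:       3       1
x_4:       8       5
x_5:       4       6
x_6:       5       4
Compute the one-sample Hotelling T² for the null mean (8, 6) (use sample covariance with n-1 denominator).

Step 1 — sample mean vector:
  mean(X_1) = (7 + 9 + 3 + 8 + 4 + 5) / 6 = 36/6 = 6
  mean(X_2) = (4 + 4 + 1 + 5 + 6 + 4) / 6 = 24/6 = 4
  x̄ = (6, 4),  deviation x̄ - mu_0 = (6, 4) - (8, 6) = (-2, -2).

Step 2 — sample covariance matrix, S[i,j] = (1/(n-1)) · Σ_k (x_{k,i} - mean_i) · (x_{k,j} - mean_j), divisor n-1 = 5:
  S[X_1,X_1] = ((1)·(1) + (3)·(3) + (-3)·(-3) + (2)·(2) + (-2)·(-2) + (-1)·(-1)) / 5 = 28/5 = 5.6
  S[X_1,X_2] = ((1)·(0) + (3)·(0) + (-3)·(-3) + (2)·(1) + (-2)·(2) + (-1)·(0)) / 5 = 7/5 = 1.4
  S[X_2,X_2] = ((0)·(0) + (0)·(0) + (-3)·(-3) + (1)·(1) + (2)·(2) + (0)·(0)) / 5 = 14/5 = 2.8
  S = [[5.6, 1.4],
 [1.4, 2.8]].

Step 3 — invert S. det(S) = 5.6·2.8 - (1.4)² = 13.72.
  S^{-1} = (1/det) · [[d, -b], [-b, a]] = [[0.2041, -0.102],
 [-0.102, 0.4082]].

Step 4 — quadratic form (x̄ - mu_0)^T · S^{-1} · (x̄ - mu_0):
  S^{-1} · (x̄ - mu_0) = (-0.2041, -0.6122),
  (x̄ - mu_0)^T · [...] = (-2)·(-0.2041) + (-2)·(-0.6122) = 1.6327.

Step 5 — scale by n: T² = 6 · 1.6327 = 9.7959.

T² ≈ 9.7959


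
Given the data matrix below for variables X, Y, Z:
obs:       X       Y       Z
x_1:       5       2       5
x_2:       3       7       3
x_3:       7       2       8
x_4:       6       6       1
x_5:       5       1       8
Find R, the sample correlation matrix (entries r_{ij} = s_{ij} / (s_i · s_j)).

Step 1 — column means:
  mean(X) = (5 + 3 + 7 + 6 + 5) / 5 = 26/5 = 5.2
  mean(Y) = (2 + 7 + 2 + 6 + 1) / 5 = 18/5 = 3.6
  mean(Z) = (5 + 3 + 8 + 1 + 8) / 5 = 25/5 = 5

Step 2 — sample variances and covariances s[i,j] = (1/(n-1)) · Σ_k (x_{k,i} - mean_i) · (x_{k,j} - mean_j), with n-1 = 4:
  s[X,X] = ((-0.2)·(-0.2) + (-2.2)·(-2.2) + (1.8)·(1.8) + (0.8)·(0.8) + (-0.2)·(-0.2)) / 4 = 8.8/4 = 2.2
  s[X,Y] = ((-0.2)·(-1.6) + (-2.2)·(3.4) + (1.8)·(-1.6) + (0.8)·(2.4) + (-0.2)·(-2.6)) / 4 = -7.6/4 = -1.9
  s[X,Z] = ((-0.2)·(0) + (-2.2)·(-2) + (1.8)·(3) + (0.8)·(-4) + (-0.2)·(3)) / 4 = 6/4 = 1.5
  s[Y,Y] = ((-1.6)·(-1.6) + (3.4)·(3.4) + (-1.6)·(-1.6) + (2.4)·(2.4) + (-2.6)·(-2.6)) / 4 = 29.2/4 = 7.3
  s[Y,Z] = ((-1.6)·(0) + (3.4)·(-2) + (-1.6)·(3) + (2.4)·(-4) + (-2.6)·(3)) / 4 = -29/4 = -7.25
  s[Z,Z] = ((0)·(0) + (-2)·(-2) + (3)·(3) + (-4)·(-4) + (3)·(3)) / 4 = 38/4 = 9.5
  Sample standard deviations s_i = √(s[i,i]):
  s(X) = √(2.2) = 1.4832
  s(Y) = √(7.3) = 2.7019
  s(Z) = √(9.5) = 3.0822

Step 3 — r_{ij} = s_{ij} / (s_i · s_j):
  r[X,X] = 1 (diagonal).
  r[X,Y] = -1.9 / (1.4832 · 2.7019) = -1.9 / 4.0075 = -0.4741
  r[X,Z] = 1.5 / (1.4832 · 3.0822) = 1.5 / 4.5717 = 0.3281
  r[Y,Y] = 1 (diagonal).
  r[Y,Z] = -7.25 / (2.7019 · 3.0822) = -7.25 / 8.3277 = -0.8706
  r[Z,Z] = 1 (diagonal).

R is symmetric with unit diagonal. Assembling:

R = [[1, -0.4741, 0.3281],
 [-0.4741, 1, -0.8706],
 [0.3281, -0.8706, 1]]


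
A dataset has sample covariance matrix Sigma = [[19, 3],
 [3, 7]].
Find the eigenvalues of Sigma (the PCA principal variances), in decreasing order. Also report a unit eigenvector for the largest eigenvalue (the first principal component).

Step 1 — characteristic polynomial of 2×2 Sigma:
  det(Sigma - λI) = λ² - trace · λ + det = 0.
  trace = 19 + 7 = 26, det = 19·7 - (3)² = 124.
Step 2 — discriminant:
  Δ = trace² - 4·det = 676 - 496 = 180.
Step 3 — eigenvalues:
  λ = (trace ± √Δ)/2 = (26 ± 13.4164)/2,
  λ_1 = 19.7082,  λ_2 = 6.2918.

Step 4 — unit eigenvector for λ_1: solve (Sigma - λ_1 I)v = 0. First row:
  (19 - 19.7082)·v_x + (3)·v_y = 0, i.e. (-0.7082)·v_x + (3)·v_y = 0,
  so v ∝ (b, λ_1 - a) = (3, 0.7082) = u.
  ||u|| = √((3)² + (0.7082)²) = √(9.5016) ≈ 3.0825,
  v_1 = u/||u|| ≈ (0.9732, 0.2298) (||v_1|| = 1).

λ_1 = 19.7082,  λ_2 = 6.2918;  v_1 ≈ (0.9732, 0.2298)


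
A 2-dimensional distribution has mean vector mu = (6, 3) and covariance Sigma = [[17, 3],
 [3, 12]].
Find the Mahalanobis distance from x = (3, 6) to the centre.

Step 1 — centre the observation: (x - mu) = (-3, 3).

Step 2 — invert Sigma. det(Sigma) = 17·12 - (3)² = 195.
  Sigma^{-1} = (1/det) · [[d, -b], [-b, a]] = [[0.0615, -0.0154],
 [-0.0154, 0.0872]].

Step 3 — form the quadratic (x - mu)^T · Sigma^{-1} · (x - mu):
  Sigma^{-1} · (x - mu) = (-0.2308, 0.3077).
  (x - mu)^T · [Sigma^{-1} · (x - mu)] = (-3)·(-0.2308) + (3)·(0.3077) = 1.6154.

Step 4 — take square root: d = √(1.6154) ≈ 1.271.

d(x, mu) = √(1.6154) ≈ 1.271


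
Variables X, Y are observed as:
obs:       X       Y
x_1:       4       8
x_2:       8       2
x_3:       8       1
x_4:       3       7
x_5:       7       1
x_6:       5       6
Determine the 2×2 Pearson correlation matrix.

Step 1 — column means:
  mean(X) = (4 + 8 + 8 + 3 + 7 + 5) / 6 = 35/6 = 5.8333
  mean(Y) = (8 + 2 + 1 + 7 + 1 + 6) / 6 = 25/6 = 4.1667

Step 2 — sample variances and covariances s[i,j] = (1/(n-1)) · Σ_k (x_{k,i} - mean_i) · (x_{k,j} - mean_j), with n-1 = 5:
  s[X,X] = ((-1.8333)·(-1.8333) + (2.1667)·(2.1667) + (2.1667)·(2.1667) + (-2.8333)·(-2.8333) + (1.1667)·(1.1667) + (-0.8333)·(-0.8333)) / 5 = 22.8333/5 = 4.5667
  s[X,Y] = ((-1.8333)·(3.8333) + (2.1667)·(-2.1667) + (2.1667)·(-3.1667) + (-2.8333)·(2.8333) + (1.1667)·(-3.1667) + (-0.8333)·(1.8333)) / 5 = -31.8333/5 = -6.3667
  s[Y,Y] = ((3.8333)·(3.8333) + (-2.1667)·(-2.1667) + (-3.1667)·(-3.1667) + (2.8333)·(2.8333) + (-3.1667)·(-3.1667) + (1.8333)·(1.8333)) / 5 = 50.8333/5 = 10.1667
  Sample standard deviations s_i = √(s[i,i]):
  s(X) = √(4.5667) = 2.137
  s(Y) = √(10.1667) = 3.1885

Step 3 — r_{ij} = s_{ij} / (s_i · s_j):
  r[X,X] = 1 (diagonal).
  r[X,Y] = -6.3667 / (2.137 · 3.1885) = -6.3667 / 6.8138 = -0.9344
  r[Y,Y] = 1 (diagonal).

R is symmetric with unit diagonal. Assembling:

R = [[1, -0.9344],
 [-0.9344, 1]]


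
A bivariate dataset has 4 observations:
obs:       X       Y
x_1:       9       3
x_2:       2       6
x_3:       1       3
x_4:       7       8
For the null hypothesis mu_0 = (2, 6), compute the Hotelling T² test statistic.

Step 1 — sample mean vector:
  mean(X) = (9 + 2 + 1 + 7) / 4 = 19/4 = 4.75
  mean(Y) = (3 + 6 + 3 + 8) / 4 = 20/4 = 5
  x̄ = (4.75, 5),  deviation x̄ - mu_0 = (4.75, 5) - (2, 6) = (2.75, -1).

Step 2 — sample covariance matrix, S[i,j] = (1/(n-1)) · Σ_k (x_{k,i} - mean_i) · (x_{k,j} - mean_j), divisor n-1 = 3:
  S[X,X] = ((4.25)·(4.25) + (-2.75)·(-2.75) + (-3.75)·(-3.75) + (2.25)·(2.25)) / 3 = 44.75/3 = 14.9167
  S[X,Y] = ((4.25)·(-2) + (-2.75)·(1) + (-3.75)·(-2) + (2.25)·(3)) / 3 = 3/3 = 1
  S[Y,Y] = ((-2)·(-2) + (1)·(1) + (-2)·(-2) + (3)·(3)) / 3 = 18/3 = 6
  S = [[14.9167, 1],
 [1, 6]].

Step 3 — invert S. det(S) = 14.9167·6 - (1)² = 88.5.
  S^{-1} = (1/det) · [[d, -b], [-b, a]] = [[0.0678, -0.0113],
 [-0.0113, 0.1685]].

Step 4 — quadratic form (x̄ - mu_0)^T · S^{-1} · (x̄ - mu_0):
  S^{-1} · (x̄ - mu_0) = (0.1977, -0.1996),
  (x̄ - mu_0)^T · [...] = (2.75)·(0.1977) + (-1)·(-0.1996) = 0.7434.

Step 5 — scale by n: T² = 4 · 0.7434 = 2.9736.

T² ≈ 2.9736


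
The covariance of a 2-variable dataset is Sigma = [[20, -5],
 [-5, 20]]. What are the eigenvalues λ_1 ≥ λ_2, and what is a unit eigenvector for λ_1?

Step 1 — characteristic polynomial of 2×2 Sigma:
  det(Sigma - λI) = λ² - trace · λ + det = 0.
  trace = 20 + 20 = 40, det = 20·20 - (-5)² = 375.
Step 2 — discriminant:
  Δ = trace² - 4·det = 1600 - 1500 = 100.
Step 3 — eigenvalues:
  λ = (trace ± √Δ)/2 = (40 ± 10)/2,
  λ_1 = 25,  λ_2 = 15.

Step 4 — unit eigenvector for λ_1: solve (Sigma - λ_1 I)v = 0. First row:
  (20 - 25)·v_x + (-5)·v_y = 0, i.e. (-5)·v_x + (-5)·v_y = 0,
  so v ∝ (b, λ_1 - a) = (-5, 5); multiply by -1 so the first entry is positive: u = (5, -5).
  ||u|| = √((5)² + (-5)²) = √(50) ≈ 7.0711,
  v_1 = u/||u|| ≈ (0.7071, -0.7071) (||v_1|| = 1).

λ_1 = 25,  λ_2 = 15;  v_1 ≈ (0.7071, -0.7071)


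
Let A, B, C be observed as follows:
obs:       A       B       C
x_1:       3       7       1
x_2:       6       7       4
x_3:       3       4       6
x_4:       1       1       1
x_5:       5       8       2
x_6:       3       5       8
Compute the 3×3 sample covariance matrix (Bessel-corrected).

Step 1 — column means:
  mean(A) = (3 + 6 + 3 + 1 + 5 + 3) / 6 = 21/6 = 3.5
  mean(B) = (7 + 7 + 4 + 1 + 8 + 5) / 6 = 32/6 = 5.3333
  mean(C) = (1 + 4 + 6 + 1 + 2 + 8) / 6 = 22/6 = 3.6667

Step 2 — sample covariance S[i,j] = (1/(n-1)) · Σ_k (x_{k,i} - mean_i) · (x_{k,j} - mean_j), with n-1 = 5.
  S[A,A] = ((-0.5)·(-0.5) + (2.5)·(2.5) + (-0.5)·(-0.5) + (-2.5)·(-2.5) + (1.5)·(1.5) + (-0.5)·(-0.5)) / 5 = 15.5/5 = 3.1
  S[A,B] = ((-0.5)·(1.6667) + (2.5)·(1.6667) + (-0.5)·(-1.3333) + (-2.5)·(-4.3333) + (1.5)·(2.6667) + (-0.5)·(-0.3333)) / 5 = 19/5 = 3.8
  S[A,C] = ((-0.5)·(-2.6667) + (2.5)·(0.3333) + (-0.5)·(2.3333) + (-2.5)·(-2.6667) + (1.5)·(-1.6667) + (-0.5)·(4.3333)) / 5 = 3/5 = 0.6
  S[B,B] = ((1.6667)·(1.6667) + (1.6667)·(1.6667) + (-1.3333)·(-1.3333) + (-4.3333)·(-4.3333) + (2.6667)·(2.6667) + (-0.3333)·(-0.3333)) / 5 = 33.3333/5 = 6.6667
  S[B,C] = ((1.6667)·(-2.6667) + (1.6667)·(0.3333) + (-1.3333)·(2.3333) + (-4.3333)·(-2.6667) + (2.6667)·(-1.6667) + (-0.3333)·(4.3333)) / 5 = -1.3333/5 = -0.2667
  S[C,C] = ((-2.6667)·(-2.6667) + (0.3333)·(0.3333) + (2.3333)·(2.3333) + (-2.6667)·(-2.6667) + (-1.6667)·(-1.6667) + (4.3333)·(4.3333)) / 5 = 41.3333/5 = 8.2667

S is symmetric (S[j,i] = S[i,j]). Assembling:

S = [[3.1, 3.8, 0.6],
 [3.8, 6.6667, -0.2667],
 [0.6, -0.2667, 8.2667]]


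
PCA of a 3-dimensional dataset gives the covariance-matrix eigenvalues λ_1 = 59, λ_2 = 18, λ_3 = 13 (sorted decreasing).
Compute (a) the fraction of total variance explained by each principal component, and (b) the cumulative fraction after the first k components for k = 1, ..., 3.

Step 1 — total variance = trace(Sigma) = Σ λ_i = 59 + 18 + 13 = 90.

Step 2 — fraction explained by component i = λ_i / Σ λ:
  PC1: 59/90 = 0.6556
  PC2: 18/90 = 0.2
  PC3: 13/90 = 0.1444

Step 3 — cumulative fraction after k components = (λ_1 + ... + λ_k) / Σ λ:
  k = 1: 59/90 = 0.6556
  k = 2: (59 + 18)/90 = 77/90 = 0.8556
  k = 3: (59 + 18 + 13)/90 = 90/90 = 1

Summary (fraction, with percent):

explained: PC1 0.6556 (65.56%), PC2 0.2 (20%), PC3 0.1444 (14.44%);  cumulative: 0.6556, 0.8556, 1


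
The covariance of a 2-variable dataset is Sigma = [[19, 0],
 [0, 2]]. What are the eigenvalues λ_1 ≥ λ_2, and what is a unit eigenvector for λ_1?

Step 1 — characteristic polynomial of 2×2 Sigma:
  det(Sigma - λI) = λ² - trace · λ + det = 0.
  trace = 19 + 2 = 21, det = 19·2 - (0)² = 38.
Step 2 — discriminant:
  Δ = trace² - 4·det = 441 - 152 = 289.
Step 3 — eigenvalues:
  λ = (trace ± √Δ)/2 = (21 ± 17)/2,
  λ_1 = 19,  λ_2 = 2.

Step 4 — unit eigenvector for λ_1: Sigma is diagonal, so its eigenvectors are the coordinate axes. λ_1 = 19 is the diagonal entry on the first coordinate axis, hence
  v_1 = (1, 0) (||v_1|| = 1).

λ_1 = 19,  λ_2 = 2;  v_1 ≈ (1, 0)


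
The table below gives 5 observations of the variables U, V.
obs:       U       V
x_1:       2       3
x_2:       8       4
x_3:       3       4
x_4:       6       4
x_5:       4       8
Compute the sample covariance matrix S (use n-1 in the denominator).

Step 1 — column means:
  mean(U) = (2 + 8 + 3 + 6 + 4) / 5 = 23/5 = 4.6
  mean(V) = (3 + 4 + 4 + 4 + 8) / 5 = 23/5 = 4.6

Step 2 — sample covariance S[i,j] = (1/(n-1)) · Σ_k (x_{k,i} - mean_i) · (x_{k,j} - mean_j), with n-1 = 4.
  S[U,U] = ((-2.6)·(-2.6) + (3.4)·(3.4) + (-1.6)·(-1.6) + (1.4)·(1.4) + (-0.6)·(-0.6)) / 4 = 23.2/4 = 5.8
  S[U,V] = ((-2.6)·(-1.6) + (3.4)·(-0.6) + (-1.6)·(-0.6) + (1.4)·(-0.6) + (-0.6)·(3.4)) / 4 = 0.2/4 = 0.05
  S[V,V] = ((-1.6)·(-1.6) + (-0.6)·(-0.6) + (-0.6)·(-0.6) + (-0.6)·(-0.6) + (3.4)·(3.4)) / 4 = 15.2/4 = 3.8

S is symmetric (S[j,i] = S[i,j]). Assembling:

S = [[5.8, 0.05],
 [0.05, 3.8]]


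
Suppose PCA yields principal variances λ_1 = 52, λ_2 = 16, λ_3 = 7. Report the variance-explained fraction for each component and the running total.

Step 1 — total variance = trace(Sigma) = Σ λ_i = 52 + 16 + 7 = 75.

Step 2 — fraction explained by component i = λ_i / Σ λ:
  PC1: 52/75 = 0.6933
  PC2: 16/75 = 0.2133
  PC3: 7/75 = 0.0933

Step 3 — cumulative fraction after k components = (λ_1 + ... + λ_k) / Σ λ:
  k = 1: 52/75 = 0.6933
  k = 2: (52 + 16)/75 = 68/75 = 0.9067
  k = 3: (52 + 16 + 7)/75 = 75/75 = 1

Summary (fraction, with percent):

explained: PC1 0.6933 (69.33%), PC2 0.2133 (21.33%), PC3 0.0933 (9.33%);  cumulative: 0.6933, 0.9067, 1


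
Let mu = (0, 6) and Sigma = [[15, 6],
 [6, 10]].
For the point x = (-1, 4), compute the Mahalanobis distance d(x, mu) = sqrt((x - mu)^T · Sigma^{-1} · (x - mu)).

Step 1 — centre the observation: (x - mu) = (-1, -2).

Step 2 — invert Sigma. det(Sigma) = 15·10 - (6)² = 114.
  Sigma^{-1} = (1/det) · [[d, -b], [-b, a]] = [[0.0877, -0.0526],
 [-0.0526, 0.1316]].

Step 3 — form the quadratic (x - mu)^T · Sigma^{-1} · (x - mu):
  Sigma^{-1} · (x - mu) = (0.0175, -0.2105).
  (x - mu)^T · [Sigma^{-1} · (x - mu)] = (-1)·(0.0175) + (-2)·(-0.2105) = 0.4035.

Step 4 — take square root: d = √(0.4035) ≈ 0.6352.

d(x, mu) = √(0.4035) ≈ 0.6352


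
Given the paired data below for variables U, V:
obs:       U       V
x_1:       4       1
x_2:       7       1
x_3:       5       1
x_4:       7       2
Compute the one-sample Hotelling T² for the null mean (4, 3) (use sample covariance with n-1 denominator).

Step 1 — sample mean vector:
  mean(U) = (4 + 7 + 5 + 7) / 4 = 23/4 = 5.75
  mean(V) = (1 + 1 + 1 + 2) / 4 = 5/4 = 1.25
  x̄ = (5.75, 1.25),  deviation x̄ - mu_0 = (5.75, 1.25) - (4, 3) = (1.75, -1.75).

Step 2 — sample covariance matrix, S[i,j] = (1/(n-1)) · Σ_k (x_{k,i} - mean_i) · (x_{k,j} - mean_j), divisor n-1 = 3:
  S[U,U] = ((-1.75)·(-1.75) + (1.25)·(1.25) + (-0.75)·(-0.75) + (1.25)·(1.25)) / 3 = 6.75/3 = 2.25
  S[U,V] = ((-1.75)·(-0.25) + (1.25)·(-0.25) + (-0.75)·(-0.25) + (1.25)·(0.75)) / 3 = 1.25/3 = 0.4167
  S[V,V] = ((-0.25)·(-0.25) + (-0.25)·(-0.25) + (-0.25)·(-0.25) + (0.75)·(0.75)) / 3 = 0.75/3 = 0.25
  S = [[2.25, 0.4167],
 [0.4167, 0.25]].

Step 3 — invert S. det(S) = 2.25·0.25 - (0.4167)² = 0.3889.
  S^{-1} = (1/det) · [[d, -b], [-b, a]] = [[0.6429, -1.0714],
 [-1.0714, 5.7857]].

Step 4 — quadratic form (x̄ - mu_0)^T · S^{-1} · (x̄ - mu_0):
  S^{-1} · (x̄ - mu_0) = (3, -12),
  (x̄ - mu_0)^T · [...] = (1.75)·(3) + (-1.75)·(-12) = 26.25.

Step 5 — scale by n: T² = 4 · 26.25 = 105.

T² ≈ 105
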